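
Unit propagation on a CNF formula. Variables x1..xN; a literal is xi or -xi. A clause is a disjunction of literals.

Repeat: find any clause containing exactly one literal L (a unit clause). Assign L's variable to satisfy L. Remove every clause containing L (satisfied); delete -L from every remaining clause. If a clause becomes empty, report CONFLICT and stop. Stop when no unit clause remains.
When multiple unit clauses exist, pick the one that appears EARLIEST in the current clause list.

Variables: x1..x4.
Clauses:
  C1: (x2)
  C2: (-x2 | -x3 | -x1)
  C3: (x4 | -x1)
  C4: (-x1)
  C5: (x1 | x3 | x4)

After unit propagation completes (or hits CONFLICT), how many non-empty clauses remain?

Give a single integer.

Answer: 1

Derivation:
unit clause [2] forces x2=T; simplify:
  drop -2 from [-2, -3, -1] -> [-3, -1]
  satisfied 1 clause(s); 4 remain; assigned so far: [2]
unit clause [-1] forces x1=F; simplify:
  drop 1 from [1, 3, 4] -> [3, 4]
  satisfied 3 clause(s); 1 remain; assigned so far: [1, 2]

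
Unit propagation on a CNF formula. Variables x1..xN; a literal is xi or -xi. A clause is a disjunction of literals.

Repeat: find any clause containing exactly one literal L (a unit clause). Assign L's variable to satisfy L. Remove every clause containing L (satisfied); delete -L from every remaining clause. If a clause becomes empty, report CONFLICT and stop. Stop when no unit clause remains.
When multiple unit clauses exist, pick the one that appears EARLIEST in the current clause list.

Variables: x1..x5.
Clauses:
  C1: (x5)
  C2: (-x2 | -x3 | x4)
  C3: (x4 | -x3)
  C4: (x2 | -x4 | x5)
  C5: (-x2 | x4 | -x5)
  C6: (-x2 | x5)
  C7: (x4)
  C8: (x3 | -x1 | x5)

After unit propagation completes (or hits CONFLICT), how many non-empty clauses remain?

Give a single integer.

Answer: 0

Derivation:
unit clause [5] forces x5=T; simplify:
  drop -5 from [-2, 4, -5] -> [-2, 4]
  satisfied 4 clause(s); 4 remain; assigned so far: [5]
unit clause [4] forces x4=T; simplify:
  satisfied 4 clause(s); 0 remain; assigned so far: [4, 5]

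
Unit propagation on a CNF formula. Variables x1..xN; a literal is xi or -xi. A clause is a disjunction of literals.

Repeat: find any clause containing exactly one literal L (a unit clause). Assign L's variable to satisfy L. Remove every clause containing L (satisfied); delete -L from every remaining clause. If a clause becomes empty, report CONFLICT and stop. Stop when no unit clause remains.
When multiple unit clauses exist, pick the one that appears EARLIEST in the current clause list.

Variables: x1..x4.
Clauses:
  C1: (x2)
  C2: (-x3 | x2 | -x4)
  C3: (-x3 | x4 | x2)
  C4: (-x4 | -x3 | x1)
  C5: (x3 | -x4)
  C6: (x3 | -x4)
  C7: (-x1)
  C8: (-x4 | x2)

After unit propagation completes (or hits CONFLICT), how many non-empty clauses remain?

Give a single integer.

unit clause [2] forces x2=T; simplify:
  satisfied 4 clause(s); 4 remain; assigned so far: [2]
unit clause [-1] forces x1=F; simplify:
  drop 1 from [-4, -3, 1] -> [-4, -3]
  satisfied 1 clause(s); 3 remain; assigned so far: [1, 2]

Answer: 3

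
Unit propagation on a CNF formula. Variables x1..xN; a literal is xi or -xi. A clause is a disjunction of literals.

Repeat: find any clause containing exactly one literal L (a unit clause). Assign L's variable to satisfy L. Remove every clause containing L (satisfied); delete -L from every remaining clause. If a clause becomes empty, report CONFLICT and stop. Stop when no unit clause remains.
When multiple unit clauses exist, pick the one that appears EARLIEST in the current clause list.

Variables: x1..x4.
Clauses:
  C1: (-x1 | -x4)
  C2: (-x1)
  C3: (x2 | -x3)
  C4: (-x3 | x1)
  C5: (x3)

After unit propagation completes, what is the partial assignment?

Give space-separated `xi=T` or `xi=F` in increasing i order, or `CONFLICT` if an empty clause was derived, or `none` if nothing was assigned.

unit clause [-1] forces x1=F; simplify:
  drop 1 from [-3, 1] -> [-3]
  satisfied 2 clause(s); 3 remain; assigned so far: [1]
unit clause [-3] forces x3=F; simplify:
  drop 3 from [3] -> [] (empty!)
  satisfied 2 clause(s); 1 remain; assigned so far: [1, 3]
CONFLICT (empty clause)

Answer: CONFLICT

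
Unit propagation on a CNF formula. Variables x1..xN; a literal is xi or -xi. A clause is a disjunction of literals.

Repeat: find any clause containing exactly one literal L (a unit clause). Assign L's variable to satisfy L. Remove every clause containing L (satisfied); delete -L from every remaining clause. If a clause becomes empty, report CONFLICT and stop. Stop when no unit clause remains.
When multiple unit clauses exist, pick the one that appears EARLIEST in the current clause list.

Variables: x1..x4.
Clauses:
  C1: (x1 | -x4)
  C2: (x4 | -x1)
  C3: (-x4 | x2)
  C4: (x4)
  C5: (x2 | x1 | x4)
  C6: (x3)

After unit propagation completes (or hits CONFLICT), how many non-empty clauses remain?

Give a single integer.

Answer: 0

Derivation:
unit clause [4] forces x4=T; simplify:
  drop -4 from [1, -4] -> [1]
  drop -4 from [-4, 2] -> [2]
  satisfied 3 clause(s); 3 remain; assigned so far: [4]
unit clause [1] forces x1=T; simplify:
  satisfied 1 clause(s); 2 remain; assigned so far: [1, 4]
unit clause [2] forces x2=T; simplify:
  satisfied 1 clause(s); 1 remain; assigned so far: [1, 2, 4]
unit clause [3] forces x3=T; simplify:
  satisfied 1 clause(s); 0 remain; assigned so far: [1, 2, 3, 4]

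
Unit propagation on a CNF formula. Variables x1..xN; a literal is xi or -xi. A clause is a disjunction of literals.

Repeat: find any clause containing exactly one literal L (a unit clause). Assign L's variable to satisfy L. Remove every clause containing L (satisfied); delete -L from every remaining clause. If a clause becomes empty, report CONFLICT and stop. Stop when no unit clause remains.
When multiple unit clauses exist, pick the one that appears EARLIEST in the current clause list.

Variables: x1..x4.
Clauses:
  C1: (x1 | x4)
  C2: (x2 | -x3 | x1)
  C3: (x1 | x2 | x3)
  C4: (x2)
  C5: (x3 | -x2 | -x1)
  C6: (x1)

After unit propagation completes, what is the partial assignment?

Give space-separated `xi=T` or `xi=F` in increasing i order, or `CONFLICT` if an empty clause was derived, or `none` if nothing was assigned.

Answer: x1=T x2=T x3=T

Derivation:
unit clause [2] forces x2=T; simplify:
  drop -2 from [3, -2, -1] -> [3, -1]
  satisfied 3 clause(s); 3 remain; assigned so far: [2]
unit clause [1] forces x1=T; simplify:
  drop -1 from [3, -1] -> [3]
  satisfied 2 clause(s); 1 remain; assigned so far: [1, 2]
unit clause [3] forces x3=T; simplify:
  satisfied 1 clause(s); 0 remain; assigned so far: [1, 2, 3]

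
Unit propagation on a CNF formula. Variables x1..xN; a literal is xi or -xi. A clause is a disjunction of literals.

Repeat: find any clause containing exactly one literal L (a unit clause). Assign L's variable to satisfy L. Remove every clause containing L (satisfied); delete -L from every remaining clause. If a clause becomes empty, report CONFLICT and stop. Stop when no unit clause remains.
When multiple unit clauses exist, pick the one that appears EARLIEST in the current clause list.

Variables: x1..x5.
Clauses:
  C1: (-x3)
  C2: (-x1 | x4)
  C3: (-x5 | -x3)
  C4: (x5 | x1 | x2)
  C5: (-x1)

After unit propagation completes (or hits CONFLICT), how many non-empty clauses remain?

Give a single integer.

unit clause [-3] forces x3=F; simplify:
  satisfied 2 clause(s); 3 remain; assigned so far: [3]
unit clause [-1] forces x1=F; simplify:
  drop 1 from [5, 1, 2] -> [5, 2]
  satisfied 2 clause(s); 1 remain; assigned so far: [1, 3]

Answer: 1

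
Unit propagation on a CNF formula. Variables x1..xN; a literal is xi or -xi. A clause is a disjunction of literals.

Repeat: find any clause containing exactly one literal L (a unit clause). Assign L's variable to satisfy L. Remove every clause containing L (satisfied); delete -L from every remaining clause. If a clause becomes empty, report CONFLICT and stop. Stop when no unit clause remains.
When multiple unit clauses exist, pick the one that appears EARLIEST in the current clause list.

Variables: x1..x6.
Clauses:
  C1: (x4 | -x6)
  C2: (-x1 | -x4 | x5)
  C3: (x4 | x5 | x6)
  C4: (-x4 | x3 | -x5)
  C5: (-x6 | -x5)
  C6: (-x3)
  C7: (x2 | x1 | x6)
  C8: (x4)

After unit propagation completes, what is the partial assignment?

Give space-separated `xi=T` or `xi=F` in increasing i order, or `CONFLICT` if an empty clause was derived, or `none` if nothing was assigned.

Answer: x1=F x3=F x4=T x5=F

Derivation:
unit clause [-3] forces x3=F; simplify:
  drop 3 from [-4, 3, -5] -> [-4, -5]
  satisfied 1 clause(s); 7 remain; assigned so far: [3]
unit clause [4] forces x4=T; simplify:
  drop -4 from [-1, -4, 5] -> [-1, 5]
  drop -4 from [-4, -5] -> [-5]
  satisfied 3 clause(s); 4 remain; assigned so far: [3, 4]
unit clause [-5] forces x5=F; simplify:
  drop 5 from [-1, 5] -> [-1]
  satisfied 2 clause(s); 2 remain; assigned so far: [3, 4, 5]
unit clause [-1] forces x1=F; simplify:
  drop 1 from [2, 1, 6] -> [2, 6]
  satisfied 1 clause(s); 1 remain; assigned so far: [1, 3, 4, 5]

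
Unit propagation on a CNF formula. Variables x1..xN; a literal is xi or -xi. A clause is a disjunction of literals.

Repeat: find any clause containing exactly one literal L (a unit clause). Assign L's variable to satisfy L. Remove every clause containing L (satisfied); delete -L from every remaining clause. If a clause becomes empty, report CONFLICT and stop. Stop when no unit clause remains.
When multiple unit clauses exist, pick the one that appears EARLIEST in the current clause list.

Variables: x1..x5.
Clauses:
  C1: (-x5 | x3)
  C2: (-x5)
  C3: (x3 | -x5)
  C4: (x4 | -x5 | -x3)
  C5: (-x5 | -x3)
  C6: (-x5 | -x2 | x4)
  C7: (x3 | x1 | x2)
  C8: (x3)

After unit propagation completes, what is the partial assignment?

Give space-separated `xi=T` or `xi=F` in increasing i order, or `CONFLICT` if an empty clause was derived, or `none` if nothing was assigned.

Answer: x3=T x5=F

Derivation:
unit clause [-5] forces x5=F; simplify:
  satisfied 6 clause(s); 2 remain; assigned so far: [5]
unit clause [3] forces x3=T; simplify:
  satisfied 2 clause(s); 0 remain; assigned so far: [3, 5]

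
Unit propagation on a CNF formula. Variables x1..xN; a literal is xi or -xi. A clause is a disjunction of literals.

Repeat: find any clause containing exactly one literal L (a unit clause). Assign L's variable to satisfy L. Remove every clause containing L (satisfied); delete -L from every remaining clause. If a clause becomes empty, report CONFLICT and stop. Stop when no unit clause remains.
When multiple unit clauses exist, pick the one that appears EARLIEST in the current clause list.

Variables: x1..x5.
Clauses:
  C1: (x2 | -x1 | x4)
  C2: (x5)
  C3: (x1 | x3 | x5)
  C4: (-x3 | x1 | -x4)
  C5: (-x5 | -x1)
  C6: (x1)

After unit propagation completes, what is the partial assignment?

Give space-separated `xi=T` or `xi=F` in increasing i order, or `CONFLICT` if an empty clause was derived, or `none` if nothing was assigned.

Answer: CONFLICT

Derivation:
unit clause [5] forces x5=T; simplify:
  drop -5 from [-5, -1] -> [-1]
  satisfied 2 clause(s); 4 remain; assigned so far: [5]
unit clause [-1] forces x1=F; simplify:
  drop 1 from [-3, 1, -4] -> [-3, -4]
  drop 1 from [1] -> [] (empty!)
  satisfied 2 clause(s); 2 remain; assigned so far: [1, 5]
CONFLICT (empty clause)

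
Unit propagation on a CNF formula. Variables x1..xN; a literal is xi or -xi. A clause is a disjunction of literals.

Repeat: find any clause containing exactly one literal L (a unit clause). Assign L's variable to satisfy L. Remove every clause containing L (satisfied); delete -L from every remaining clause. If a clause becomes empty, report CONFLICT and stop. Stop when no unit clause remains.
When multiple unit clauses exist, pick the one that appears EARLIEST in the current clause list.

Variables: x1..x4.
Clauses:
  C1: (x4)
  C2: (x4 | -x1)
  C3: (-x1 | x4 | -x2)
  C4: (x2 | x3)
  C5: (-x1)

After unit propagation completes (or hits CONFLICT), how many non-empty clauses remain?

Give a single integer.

unit clause [4] forces x4=T; simplify:
  satisfied 3 clause(s); 2 remain; assigned so far: [4]
unit clause [-1] forces x1=F; simplify:
  satisfied 1 clause(s); 1 remain; assigned so far: [1, 4]

Answer: 1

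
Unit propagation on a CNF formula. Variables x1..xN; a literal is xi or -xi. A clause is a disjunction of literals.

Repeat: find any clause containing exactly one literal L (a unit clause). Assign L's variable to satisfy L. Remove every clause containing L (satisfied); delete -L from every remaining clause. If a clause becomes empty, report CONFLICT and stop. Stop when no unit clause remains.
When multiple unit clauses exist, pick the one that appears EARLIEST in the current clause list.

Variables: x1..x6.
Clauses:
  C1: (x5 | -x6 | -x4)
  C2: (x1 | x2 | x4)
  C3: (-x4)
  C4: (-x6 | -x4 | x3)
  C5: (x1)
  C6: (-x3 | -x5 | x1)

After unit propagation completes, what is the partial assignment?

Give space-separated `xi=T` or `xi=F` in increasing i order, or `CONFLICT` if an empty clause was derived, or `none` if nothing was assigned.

Answer: x1=T x4=F

Derivation:
unit clause [-4] forces x4=F; simplify:
  drop 4 from [1, 2, 4] -> [1, 2]
  satisfied 3 clause(s); 3 remain; assigned so far: [4]
unit clause [1] forces x1=T; simplify:
  satisfied 3 clause(s); 0 remain; assigned so far: [1, 4]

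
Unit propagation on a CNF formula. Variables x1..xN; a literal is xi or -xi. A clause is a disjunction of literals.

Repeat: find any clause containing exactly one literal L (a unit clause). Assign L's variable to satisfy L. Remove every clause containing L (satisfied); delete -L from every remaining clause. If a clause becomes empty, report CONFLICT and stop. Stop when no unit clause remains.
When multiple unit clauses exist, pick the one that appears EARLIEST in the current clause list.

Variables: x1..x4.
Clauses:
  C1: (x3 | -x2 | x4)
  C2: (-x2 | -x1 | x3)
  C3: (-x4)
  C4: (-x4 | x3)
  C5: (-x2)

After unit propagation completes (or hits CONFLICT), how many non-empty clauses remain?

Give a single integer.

Answer: 0

Derivation:
unit clause [-4] forces x4=F; simplify:
  drop 4 from [3, -2, 4] -> [3, -2]
  satisfied 2 clause(s); 3 remain; assigned so far: [4]
unit clause [-2] forces x2=F; simplify:
  satisfied 3 clause(s); 0 remain; assigned so far: [2, 4]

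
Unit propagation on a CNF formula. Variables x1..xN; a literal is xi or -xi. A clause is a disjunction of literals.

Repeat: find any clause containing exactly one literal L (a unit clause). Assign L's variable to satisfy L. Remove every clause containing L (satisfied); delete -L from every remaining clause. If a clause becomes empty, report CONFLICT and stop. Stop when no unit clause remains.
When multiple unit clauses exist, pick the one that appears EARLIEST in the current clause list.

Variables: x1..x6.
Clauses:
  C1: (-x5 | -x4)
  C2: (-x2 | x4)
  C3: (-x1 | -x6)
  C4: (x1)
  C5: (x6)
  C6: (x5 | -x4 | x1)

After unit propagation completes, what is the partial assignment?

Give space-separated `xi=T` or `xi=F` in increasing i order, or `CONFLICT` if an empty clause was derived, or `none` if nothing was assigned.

Answer: CONFLICT

Derivation:
unit clause [1] forces x1=T; simplify:
  drop -1 from [-1, -6] -> [-6]
  satisfied 2 clause(s); 4 remain; assigned so far: [1]
unit clause [-6] forces x6=F; simplify:
  drop 6 from [6] -> [] (empty!)
  satisfied 1 clause(s); 3 remain; assigned so far: [1, 6]
CONFLICT (empty clause)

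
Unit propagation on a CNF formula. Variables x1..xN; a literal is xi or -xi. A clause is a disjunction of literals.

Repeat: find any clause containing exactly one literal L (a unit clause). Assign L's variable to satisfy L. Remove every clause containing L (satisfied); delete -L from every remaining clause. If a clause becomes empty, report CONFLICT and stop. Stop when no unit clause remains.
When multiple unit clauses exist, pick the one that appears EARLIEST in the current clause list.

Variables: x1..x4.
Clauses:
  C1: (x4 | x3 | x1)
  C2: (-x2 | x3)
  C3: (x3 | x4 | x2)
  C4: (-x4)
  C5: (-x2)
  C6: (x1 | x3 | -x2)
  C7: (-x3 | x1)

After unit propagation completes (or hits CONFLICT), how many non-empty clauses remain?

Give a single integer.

unit clause [-4] forces x4=F; simplify:
  drop 4 from [4, 3, 1] -> [3, 1]
  drop 4 from [3, 4, 2] -> [3, 2]
  satisfied 1 clause(s); 6 remain; assigned so far: [4]
unit clause [-2] forces x2=F; simplify:
  drop 2 from [3, 2] -> [3]
  satisfied 3 clause(s); 3 remain; assigned so far: [2, 4]
unit clause [3] forces x3=T; simplify:
  drop -3 from [-3, 1] -> [1]
  satisfied 2 clause(s); 1 remain; assigned so far: [2, 3, 4]
unit clause [1] forces x1=T; simplify:
  satisfied 1 clause(s); 0 remain; assigned so far: [1, 2, 3, 4]

Answer: 0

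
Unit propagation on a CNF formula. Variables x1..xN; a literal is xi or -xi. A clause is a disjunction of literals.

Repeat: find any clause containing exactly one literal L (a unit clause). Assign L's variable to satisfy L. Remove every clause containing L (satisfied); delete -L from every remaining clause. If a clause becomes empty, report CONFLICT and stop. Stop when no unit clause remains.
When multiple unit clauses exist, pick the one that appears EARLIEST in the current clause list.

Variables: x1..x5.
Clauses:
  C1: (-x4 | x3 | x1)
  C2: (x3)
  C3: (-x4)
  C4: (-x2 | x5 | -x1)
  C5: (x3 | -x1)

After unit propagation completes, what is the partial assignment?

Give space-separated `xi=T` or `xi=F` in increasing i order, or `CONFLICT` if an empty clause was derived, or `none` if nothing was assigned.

unit clause [3] forces x3=T; simplify:
  satisfied 3 clause(s); 2 remain; assigned so far: [3]
unit clause [-4] forces x4=F; simplify:
  satisfied 1 clause(s); 1 remain; assigned so far: [3, 4]

Answer: x3=T x4=F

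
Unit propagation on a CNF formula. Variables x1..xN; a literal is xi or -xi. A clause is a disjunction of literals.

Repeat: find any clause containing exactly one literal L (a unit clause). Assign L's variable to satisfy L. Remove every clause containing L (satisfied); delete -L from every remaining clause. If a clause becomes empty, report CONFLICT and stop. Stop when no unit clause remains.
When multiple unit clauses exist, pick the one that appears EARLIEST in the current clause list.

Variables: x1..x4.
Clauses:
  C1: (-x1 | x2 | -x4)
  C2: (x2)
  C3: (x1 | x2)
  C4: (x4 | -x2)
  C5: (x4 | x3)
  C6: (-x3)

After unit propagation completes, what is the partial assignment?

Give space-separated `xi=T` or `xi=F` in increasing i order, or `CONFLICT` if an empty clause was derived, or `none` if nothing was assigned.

Answer: x2=T x3=F x4=T

Derivation:
unit clause [2] forces x2=T; simplify:
  drop -2 from [4, -2] -> [4]
  satisfied 3 clause(s); 3 remain; assigned so far: [2]
unit clause [4] forces x4=T; simplify:
  satisfied 2 clause(s); 1 remain; assigned so far: [2, 4]
unit clause [-3] forces x3=F; simplify:
  satisfied 1 clause(s); 0 remain; assigned so far: [2, 3, 4]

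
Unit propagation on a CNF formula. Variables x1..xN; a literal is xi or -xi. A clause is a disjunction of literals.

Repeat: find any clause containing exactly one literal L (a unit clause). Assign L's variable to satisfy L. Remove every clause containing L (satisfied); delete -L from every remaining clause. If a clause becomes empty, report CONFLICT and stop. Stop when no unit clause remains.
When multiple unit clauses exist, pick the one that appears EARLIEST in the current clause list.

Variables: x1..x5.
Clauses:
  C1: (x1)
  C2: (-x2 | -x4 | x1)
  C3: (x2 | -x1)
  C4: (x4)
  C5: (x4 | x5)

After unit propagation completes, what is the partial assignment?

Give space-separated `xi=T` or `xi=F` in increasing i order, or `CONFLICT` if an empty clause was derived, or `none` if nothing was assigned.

unit clause [1] forces x1=T; simplify:
  drop -1 from [2, -1] -> [2]
  satisfied 2 clause(s); 3 remain; assigned so far: [1]
unit clause [2] forces x2=T; simplify:
  satisfied 1 clause(s); 2 remain; assigned so far: [1, 2]
unit clause [4] forces x4=T; simplify:
  satisfied 2 clause(s); 0 remain; assigned so far: [1, 2, 4]

Answer: x1=T x2=T x4=T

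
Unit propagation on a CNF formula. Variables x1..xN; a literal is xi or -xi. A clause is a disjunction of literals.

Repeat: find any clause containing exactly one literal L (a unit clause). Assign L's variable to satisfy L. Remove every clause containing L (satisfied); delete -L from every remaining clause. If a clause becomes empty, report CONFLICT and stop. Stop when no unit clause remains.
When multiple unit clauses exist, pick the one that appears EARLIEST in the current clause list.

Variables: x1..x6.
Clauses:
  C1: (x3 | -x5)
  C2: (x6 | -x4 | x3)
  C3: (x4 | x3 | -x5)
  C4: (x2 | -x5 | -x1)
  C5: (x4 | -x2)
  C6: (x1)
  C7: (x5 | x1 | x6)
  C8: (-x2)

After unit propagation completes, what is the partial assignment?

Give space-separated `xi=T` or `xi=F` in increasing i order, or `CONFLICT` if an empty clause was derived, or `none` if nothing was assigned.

unit clause [1] forces x1=T; simplify:
  drop -1 from [2, -5, -1] -> [2, -5]
  satisfied 2 clause(s); 6 remain; assigned so far: [1]
unit clause [-2] forces x2=F; simplify:
  drop 2 from [2, -5] -> [-5]
  satisfied 2 clause(s); 4 remain; assigned so far: [1, 2]
unit clause [-5] forces x5=F; simplify:
  satisfied 3 clause(s); 1 remain; assigned so far: [1, 2, 5]

Answer: x1=T x2=F x5=F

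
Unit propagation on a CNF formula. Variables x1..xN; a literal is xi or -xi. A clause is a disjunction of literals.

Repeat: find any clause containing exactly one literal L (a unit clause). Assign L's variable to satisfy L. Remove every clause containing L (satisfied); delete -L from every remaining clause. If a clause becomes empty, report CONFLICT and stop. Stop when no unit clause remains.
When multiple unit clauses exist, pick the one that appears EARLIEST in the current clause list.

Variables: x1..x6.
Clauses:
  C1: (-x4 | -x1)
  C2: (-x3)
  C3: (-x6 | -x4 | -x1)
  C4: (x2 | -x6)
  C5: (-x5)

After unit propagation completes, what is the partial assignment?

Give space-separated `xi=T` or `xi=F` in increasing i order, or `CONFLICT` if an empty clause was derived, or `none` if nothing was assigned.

unit clause [-3] forces x3=F; simplify:
  satisfied 1 clause(s); 4 remain; assigned so far: [3]
unit clause [-5] forces x5=F; simplify:
  satisfied 1 clause(s); 3 remain; assigned so far: [3, 5]

Answer: x3=F x5=F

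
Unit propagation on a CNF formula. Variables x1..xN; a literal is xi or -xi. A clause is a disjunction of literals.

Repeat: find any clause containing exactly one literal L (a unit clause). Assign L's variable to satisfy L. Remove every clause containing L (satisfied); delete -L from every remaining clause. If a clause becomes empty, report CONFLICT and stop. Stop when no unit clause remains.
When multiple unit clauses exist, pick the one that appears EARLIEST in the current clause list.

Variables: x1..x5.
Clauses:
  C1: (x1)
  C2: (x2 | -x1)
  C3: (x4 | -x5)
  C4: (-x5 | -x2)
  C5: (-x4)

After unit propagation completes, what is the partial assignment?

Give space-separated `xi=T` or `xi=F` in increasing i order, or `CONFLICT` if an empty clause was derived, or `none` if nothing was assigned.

unit clause [1] forces x1=T; simplify:
  drop -1 from [2, -1] -> [2]
  satisfied 1 clause(s); 4 remain; assigned so far: [1]
unit clause [2] forces x2=T; simplify:
  drop -2 from [-5, -2] -> [-5]
  satisfied 1 clause(s); 3 remain; assigned so far: [1, 2]
unit clause [-5] forces x5=F; simplify:
  satisfied 2 clause(s); 1 remain; assigned so far: [1, 2, 5]
unit clause [-4] forces x4=F; simplify:
  satisfied 1 clause(s); 0 remain; assigned so far: [1, 2, 4, 5]

Answer: x1=T x2=T x4=F x5=F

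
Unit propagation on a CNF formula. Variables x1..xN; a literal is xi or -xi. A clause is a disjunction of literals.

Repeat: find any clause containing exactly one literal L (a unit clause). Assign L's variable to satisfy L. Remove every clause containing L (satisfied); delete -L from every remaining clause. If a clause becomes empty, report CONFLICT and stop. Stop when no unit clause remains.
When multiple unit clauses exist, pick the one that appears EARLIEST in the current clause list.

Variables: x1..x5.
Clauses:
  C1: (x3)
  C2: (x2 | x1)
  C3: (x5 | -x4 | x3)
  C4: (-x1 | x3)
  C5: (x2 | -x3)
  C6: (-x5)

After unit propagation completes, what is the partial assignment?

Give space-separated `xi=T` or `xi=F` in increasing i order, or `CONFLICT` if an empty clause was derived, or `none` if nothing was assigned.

unit clause [3] forces x3=T; simplify:
  drop -3 from [2, -3] -> [2]
  satisfied 3 clause(s); 3 remain; assigned so far: [3]
unit clause [2] forces x2=T; simplify:
  satisfied 2 clause(s); 1 remain; assigned so far: [2, 3]
unit clause [-5] forces x5=F; simplify:
  satisfied 1 clause(s); 0 remain; assigned so far: [2, 3, 5]

Answer: x2=T x3=T x5=F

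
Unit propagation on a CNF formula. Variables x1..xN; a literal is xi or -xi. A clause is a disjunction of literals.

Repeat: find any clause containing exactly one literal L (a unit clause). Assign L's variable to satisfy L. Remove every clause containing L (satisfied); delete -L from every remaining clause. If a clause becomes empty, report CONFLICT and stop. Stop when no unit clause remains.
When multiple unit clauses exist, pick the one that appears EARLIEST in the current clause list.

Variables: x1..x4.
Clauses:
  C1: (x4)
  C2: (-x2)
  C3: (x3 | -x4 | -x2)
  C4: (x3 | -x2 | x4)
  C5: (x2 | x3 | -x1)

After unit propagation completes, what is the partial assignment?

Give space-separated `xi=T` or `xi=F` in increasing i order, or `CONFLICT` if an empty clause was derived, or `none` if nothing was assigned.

Answer: x2=F x4=T

Derivation:
unit clause [4] forces x4=T; simplify:
  drop -4 from [3, -4, -2] -> [3, -2]
  satisfied 2 clause(s); 3 remain; assigned so far: [4]
unit clause [-2] forces x2=F; simplify:
  drop 2 from [2, 3, -1] -> [3, -1]
  satisfied 2 clause(s); 1 remain; assigned so far: [2, 4]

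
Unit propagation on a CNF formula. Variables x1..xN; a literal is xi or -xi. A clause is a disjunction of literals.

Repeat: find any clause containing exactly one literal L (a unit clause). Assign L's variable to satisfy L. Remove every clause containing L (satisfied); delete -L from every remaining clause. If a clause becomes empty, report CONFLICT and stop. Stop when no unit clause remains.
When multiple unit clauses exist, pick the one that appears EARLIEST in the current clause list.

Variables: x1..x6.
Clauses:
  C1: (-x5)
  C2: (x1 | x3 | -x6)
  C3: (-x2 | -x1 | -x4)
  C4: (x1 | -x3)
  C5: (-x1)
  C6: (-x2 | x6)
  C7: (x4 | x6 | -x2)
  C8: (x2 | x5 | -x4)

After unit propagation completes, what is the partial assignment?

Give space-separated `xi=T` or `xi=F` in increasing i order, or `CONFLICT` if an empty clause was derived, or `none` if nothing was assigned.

Answer: x1=F x2=F x3=F x4=F x5=F x6=F

Derivation:
unit clause [-5] forces x5=F; simplify:
  drop 5 from [2, 5, -4] -> [2, -4]
  satisfied 1 clause(s); 7 remain; assigned so far: [5]
unit clause [-1] forces x1=F; simplify:
  drop 1 from [1, 3, -6] -> [3, -6]
  drop 1 from [1, -3] -> [-3]
  satisfied 2 clause(s); 5 remain; assigned so far: [1, 5]
unit clause [-3] forces x3=F; simplify:
  drop 3 from [3, -6] -> [-6]
  satisfied 1 clause(s); 4 remain; assigned so far: [1, 3, 5]
unit clause [-6] forces x6=F; simplify:
  drop 6 from [-2, 6] -> [-2]
  drop 6 from [4, 6, -2] -> [4, -2]
  satisfied 1 clause(s); 3 remain; assigned so far: [1, 3, 5, 6]
unit clause [-2] forces x2=F; simplify:
  drop 2 from [2, -4] -> [-4]
  satisfied 2 clause(s); 1 remain; assigned so far: [1, 2, 3, 5, 6]
unit clause [-4] forces x4=F; simplify:
  satisfied 1 clause(s); 0 remain; assigned so far: [1, 2, 3, 4, 5, 6]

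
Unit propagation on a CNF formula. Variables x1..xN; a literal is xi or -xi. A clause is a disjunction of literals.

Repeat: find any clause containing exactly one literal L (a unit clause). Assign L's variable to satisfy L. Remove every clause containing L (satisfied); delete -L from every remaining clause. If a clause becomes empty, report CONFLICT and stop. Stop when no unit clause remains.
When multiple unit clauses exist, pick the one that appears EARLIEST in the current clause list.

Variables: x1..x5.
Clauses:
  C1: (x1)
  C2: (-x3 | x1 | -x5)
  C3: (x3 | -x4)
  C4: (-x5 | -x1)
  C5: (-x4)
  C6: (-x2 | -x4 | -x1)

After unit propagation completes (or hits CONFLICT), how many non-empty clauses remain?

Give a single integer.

unit clause [1] forces x1=T; simplify:
  drop -1 from [-5, -1] -> [-5]
  drop -1 from [-2, -4, -1] -> [-2, -4]
  satisfied 2 clause(s); 4 remain; assigned so far: [1]
unit clause [-5] forces x5=F; simplify:
  satisfied 1 clause(s); 3 remain; assigned so far: [1, 5]
unit clause [-4] forces x4=F; simplify:
  satisfied 3 clause(s); 0 remain; assigned so far: [1, 4, 5]

Answer: 0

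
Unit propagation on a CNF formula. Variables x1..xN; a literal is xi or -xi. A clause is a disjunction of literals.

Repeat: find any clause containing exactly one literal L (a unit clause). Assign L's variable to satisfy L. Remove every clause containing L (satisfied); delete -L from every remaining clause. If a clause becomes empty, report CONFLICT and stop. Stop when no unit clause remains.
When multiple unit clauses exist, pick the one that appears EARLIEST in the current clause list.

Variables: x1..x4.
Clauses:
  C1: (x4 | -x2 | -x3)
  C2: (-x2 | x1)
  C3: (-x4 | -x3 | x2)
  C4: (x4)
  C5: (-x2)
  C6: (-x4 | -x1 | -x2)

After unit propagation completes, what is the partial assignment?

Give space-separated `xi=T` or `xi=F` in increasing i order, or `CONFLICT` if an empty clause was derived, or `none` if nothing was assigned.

unit clause [4] forces x4=T; simplify:
  drop -4 from [-4, -3, 2] -> [-3, 2]
  drop -4 from [-4, -1, -2] -> [-1, -2]
  satisfied 2 clause(s); 4 remain; assigned so far: [4]
unit clause [-2] forces x2=F; simplify:
  drop 2 from [-3, 2] -> [-3]
  satisfied 3 clause(s); 1 remain; assigned so far: [2, 4]
unit clause [-3] forces x3=F; simplify:
  satisfied 1 clause(s); 0 remain; assigned so far: [2, 3, 4]

Answer: x2=F x3=F x4=T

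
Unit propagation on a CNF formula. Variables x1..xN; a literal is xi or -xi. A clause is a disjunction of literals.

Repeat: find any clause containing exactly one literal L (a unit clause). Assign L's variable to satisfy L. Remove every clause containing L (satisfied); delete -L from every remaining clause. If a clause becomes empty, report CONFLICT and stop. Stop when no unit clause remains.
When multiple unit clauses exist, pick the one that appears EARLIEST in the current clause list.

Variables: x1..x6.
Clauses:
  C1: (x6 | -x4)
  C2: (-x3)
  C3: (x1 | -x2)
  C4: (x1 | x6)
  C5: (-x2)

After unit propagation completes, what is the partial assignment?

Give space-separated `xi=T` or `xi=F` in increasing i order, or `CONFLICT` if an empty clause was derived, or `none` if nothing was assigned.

Answer: x2=F x3=F

Derivation:
unit clause [-3] forces x3=F; simplify:
  satisfied 1 clause(s); 4 remain; assigned so far: [3]
unit clause [-2] forces x2=F; simplify:
  satisfied 2 clause(s); 2 remain; assigned so far: [2, 3]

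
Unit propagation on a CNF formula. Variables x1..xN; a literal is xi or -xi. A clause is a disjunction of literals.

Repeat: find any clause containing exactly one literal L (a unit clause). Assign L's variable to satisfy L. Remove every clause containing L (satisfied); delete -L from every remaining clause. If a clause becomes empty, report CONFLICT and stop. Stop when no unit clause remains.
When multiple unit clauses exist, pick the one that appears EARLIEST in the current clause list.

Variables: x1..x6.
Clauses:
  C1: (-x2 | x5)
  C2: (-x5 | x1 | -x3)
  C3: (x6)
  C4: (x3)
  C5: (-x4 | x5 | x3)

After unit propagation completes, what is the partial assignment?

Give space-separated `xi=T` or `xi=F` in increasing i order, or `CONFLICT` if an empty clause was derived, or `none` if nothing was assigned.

Answer: x3=T x6=T

Derivation:
unit clause [6] forces x6=T; simplify:
  satisfied 1 clause(s); 4 remain; assigned so far: [6]
unit clause [3] forces x3=T; simplify:
  drop -3 from [-5, 1, -3] -> [-5, 1]
  satisfied 2 clause(s); 2 remain; assigned so far: [3, 6]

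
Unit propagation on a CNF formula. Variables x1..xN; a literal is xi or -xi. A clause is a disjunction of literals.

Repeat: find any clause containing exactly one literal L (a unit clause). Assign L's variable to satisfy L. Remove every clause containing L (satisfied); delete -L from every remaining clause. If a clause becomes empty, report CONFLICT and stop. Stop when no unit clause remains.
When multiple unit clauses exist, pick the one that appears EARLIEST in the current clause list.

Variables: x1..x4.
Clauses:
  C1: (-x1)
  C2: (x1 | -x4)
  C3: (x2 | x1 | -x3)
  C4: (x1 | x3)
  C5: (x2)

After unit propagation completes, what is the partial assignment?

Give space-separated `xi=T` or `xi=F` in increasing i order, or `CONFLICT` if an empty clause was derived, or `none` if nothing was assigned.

unit clause [-1] forces x1=F; simplify:
  drop 1 from [1, -4] -> [-4]
  drop 1 from [2, 1, -3] -> [2, -3]
  drop 1 from [1, 3] -> [3]
  satisfied 1 clause(s); 4 remain; assigned so far: [1]
unit clause [-4] forces x4=F; simplify:
  satisfied 1 clause(s); 3 remain; assigned so far: [1, 4]
unit clause [3] forces x3=T; simplify:
  drop -3 from [2, -3] -> [2]
  satisfied 1 clause(s); 2 remain; assigned so far: [1, 3, 4]
unit clause [2] forces x2=T; simplify:
  satisfied 2 clause(s); 0 remain; assigned so far: [1, 2, 3, 4]

Answer: x1=F x2=T x3=T x4=F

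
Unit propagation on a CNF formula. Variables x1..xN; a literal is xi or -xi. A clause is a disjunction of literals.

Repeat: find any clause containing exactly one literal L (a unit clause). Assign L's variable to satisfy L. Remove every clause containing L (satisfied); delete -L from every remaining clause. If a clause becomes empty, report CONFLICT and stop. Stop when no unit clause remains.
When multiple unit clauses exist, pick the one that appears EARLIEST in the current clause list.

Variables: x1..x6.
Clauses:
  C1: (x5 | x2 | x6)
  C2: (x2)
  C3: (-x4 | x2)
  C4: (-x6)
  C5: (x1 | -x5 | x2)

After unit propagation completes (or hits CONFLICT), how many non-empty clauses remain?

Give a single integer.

Answer: 0

Derivation:
unit clause [2] forces x2=T; simplify:
  satisfied 4 clause(s); 1 remain; assigned so far: [2]
unit clause [-6] forces x6=F; simplify:
  satisfied 1 clause(s); 0 remain; assigned so far: [2, 6]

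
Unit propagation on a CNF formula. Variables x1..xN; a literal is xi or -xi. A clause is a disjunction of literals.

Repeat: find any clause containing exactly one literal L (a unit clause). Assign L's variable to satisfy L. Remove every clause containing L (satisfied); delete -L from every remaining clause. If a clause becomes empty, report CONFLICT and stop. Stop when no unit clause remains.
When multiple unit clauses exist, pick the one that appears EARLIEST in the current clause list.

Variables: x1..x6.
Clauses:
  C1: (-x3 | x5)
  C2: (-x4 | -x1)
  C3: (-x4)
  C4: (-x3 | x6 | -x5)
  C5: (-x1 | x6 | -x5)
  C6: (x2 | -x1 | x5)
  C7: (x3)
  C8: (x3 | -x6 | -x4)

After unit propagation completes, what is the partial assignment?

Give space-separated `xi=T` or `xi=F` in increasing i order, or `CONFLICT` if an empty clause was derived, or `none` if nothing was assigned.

unit clause [-4] forces x4=F; simplify:
  satisfied 3 clause(s); 5 remain; assigned so far: [4]
unit clause [3] forces x3=T; simplify:
  drop -3 from [-3, 5] -> [5]
  drop -3 from [-3, 6, -5] -> [6, -5]
  satisfied 1 clause(s); 4 remain; assigned so far: [3, 4]
unit clause [5] forces x5=T; simplify:
  drop -5 from [6, -5] -> [6]
  drop -5 from [-1, 6, -5] -> [-1, 6]
  satisfied 2 clause(s); 2 remain; assigned so far: [3, 4, 5]
unit clause [6] forces x6=T; simplify:
  satisfied 2 clause(s); 0 remain; assigned so far: [3, 4, 5, 6]

Answer: x3=T x4=F x5=T x6=T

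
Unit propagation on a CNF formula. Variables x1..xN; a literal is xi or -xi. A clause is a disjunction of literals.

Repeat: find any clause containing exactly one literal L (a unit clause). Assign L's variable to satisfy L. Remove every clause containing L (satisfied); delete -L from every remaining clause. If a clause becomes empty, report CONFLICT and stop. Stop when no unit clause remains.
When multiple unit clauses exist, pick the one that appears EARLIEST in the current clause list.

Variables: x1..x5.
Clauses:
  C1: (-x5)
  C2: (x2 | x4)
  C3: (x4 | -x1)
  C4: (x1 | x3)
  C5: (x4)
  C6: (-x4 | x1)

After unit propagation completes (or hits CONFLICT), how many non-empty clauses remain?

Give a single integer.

unit clause [-5] forces x5=F; simplify:
  satisfied 1 clause(s); 5 remain; assigned so far: [5]
unit clause [4] forces x4=T; simplify:
  drop -4 from [-4, 1] -> [1]
  satisfied 3 clause(s); 2 remain; assigned so far: [4, 5]
unit clause [1] forces x1=T; simplify:
  satisfied 2 clause(s); 0 remain; assigned so far: [1, 4, 5]

Answer: 0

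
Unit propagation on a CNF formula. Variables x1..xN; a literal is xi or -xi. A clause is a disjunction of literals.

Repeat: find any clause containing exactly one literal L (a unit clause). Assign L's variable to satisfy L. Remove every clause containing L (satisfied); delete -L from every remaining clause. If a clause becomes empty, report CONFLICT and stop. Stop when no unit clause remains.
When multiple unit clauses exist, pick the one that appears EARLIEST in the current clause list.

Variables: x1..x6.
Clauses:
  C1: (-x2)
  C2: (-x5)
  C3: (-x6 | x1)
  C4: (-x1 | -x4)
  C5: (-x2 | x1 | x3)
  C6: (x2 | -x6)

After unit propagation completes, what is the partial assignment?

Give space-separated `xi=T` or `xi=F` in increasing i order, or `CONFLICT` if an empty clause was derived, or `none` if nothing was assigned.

unit clause [-2] forces x2=F; simplify:
  drop 2 from [2, -6] -> [-6]
  satisfied 2 clause(s); 4 remain; assigned so far: [2]
unit clause [-5] forces x5=F; simplify:
  satisfied 1 clause(s); 3 remain; assigned so far: [2, 5]
unit clause [-6] forces x6=F; simplify:
  satisfied 2 clause(s); 1 remain; assigned so far: [2, 5, 6]

Answer: x2=F x5=F x6=F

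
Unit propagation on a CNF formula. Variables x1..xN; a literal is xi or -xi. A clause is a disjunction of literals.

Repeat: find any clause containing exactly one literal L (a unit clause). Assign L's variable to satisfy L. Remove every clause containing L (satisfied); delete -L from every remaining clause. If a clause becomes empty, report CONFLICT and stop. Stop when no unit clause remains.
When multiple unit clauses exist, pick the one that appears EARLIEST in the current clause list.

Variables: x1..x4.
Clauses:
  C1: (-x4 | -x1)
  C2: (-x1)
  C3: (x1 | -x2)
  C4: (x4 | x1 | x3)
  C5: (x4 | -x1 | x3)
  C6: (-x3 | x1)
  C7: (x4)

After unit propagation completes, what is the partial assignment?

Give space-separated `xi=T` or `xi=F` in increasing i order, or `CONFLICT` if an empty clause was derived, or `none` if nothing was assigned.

Answer: x1=F x2=F x3=F x4=T

Derivation:
unit clause [-1] forces x1=F; simplify:
  drop 1 from [1, -2] -> [-2]
  drop 1 from [4, 1, 3] -> [4, 3]
  drop 1 from [-3, 1] -> [-3]
  satisfied 3 clause(s); 4 remain; assigned so far: [1]
unit clause [-2] forces x2=F; simplify:
  satisfied 1 clause(s); 3 remain; assigned so far: [1, 2]
unit clause [-3] forces x3=F; simplify:
  drop 3 from [4, 3] -> [4]
  satisfied 1 clause(s); 2 remain; assigned so far: [1, 2, 3]
unit clause [4] forces x4=T; simplify:
  satisfied 2 clause(s); 0 remain; assigned so far: [1, 2, 3, 4]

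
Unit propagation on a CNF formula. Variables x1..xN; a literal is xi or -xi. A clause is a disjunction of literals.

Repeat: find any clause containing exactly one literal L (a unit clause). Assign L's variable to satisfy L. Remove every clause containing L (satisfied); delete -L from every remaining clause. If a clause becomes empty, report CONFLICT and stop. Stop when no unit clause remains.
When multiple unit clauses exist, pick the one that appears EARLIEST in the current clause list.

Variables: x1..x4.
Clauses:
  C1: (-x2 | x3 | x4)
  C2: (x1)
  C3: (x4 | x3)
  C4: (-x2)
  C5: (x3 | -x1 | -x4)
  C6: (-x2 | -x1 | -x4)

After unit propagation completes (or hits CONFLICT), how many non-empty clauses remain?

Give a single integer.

unit clause [1] forces x1=T; simplify:
  drop -1 from [3, -1, -4] -> [3, -4]
  drop -1 from [-2, -1, -4] -> [-2, -4]
  satisfied 1 clause(s); 5 remain; assigned so far: [1]
unit clause [-2] forces x2=F; simplify:
  satisfied 3 clause(s); 2 remain; assigned so far: [1, 2]

Answer: 2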